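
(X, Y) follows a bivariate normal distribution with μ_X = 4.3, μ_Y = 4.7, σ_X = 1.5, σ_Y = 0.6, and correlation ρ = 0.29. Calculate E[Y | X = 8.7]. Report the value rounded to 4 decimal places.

The regression of Y on X has slope ρ·σ_Y/σ_X and passes through (μ_X, μ_Y).
E[Y | X=8.7] = 4.7 + (0.29)·(0.6/1.5)·(8.7 − (4.3)) = 4.7 + (0.116)·(4.4) = 5.2104.

5.2104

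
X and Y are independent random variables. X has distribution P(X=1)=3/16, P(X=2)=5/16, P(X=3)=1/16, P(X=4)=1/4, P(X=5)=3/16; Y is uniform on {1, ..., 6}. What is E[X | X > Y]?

P(X > Y) = 31/96.
Summing X·P(x,y) over outcomes with X > Y gives 31/24.
E[X | X > Y] = (31/24) / (31/96) = 4.

4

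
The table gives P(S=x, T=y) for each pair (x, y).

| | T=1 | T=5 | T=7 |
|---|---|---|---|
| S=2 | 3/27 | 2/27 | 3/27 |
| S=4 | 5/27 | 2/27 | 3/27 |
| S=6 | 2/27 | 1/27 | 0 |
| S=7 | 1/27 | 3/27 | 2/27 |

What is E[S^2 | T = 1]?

213/11

P(T = 1) = 11/27.
Σ S^2·P over the event = 4·(3/27) + 16·(5/27) + 36·(2/27) + 49·(1/27) = 71/9.
E[S^2 | T = 1] = (71/9) / (11/27) = 213/11.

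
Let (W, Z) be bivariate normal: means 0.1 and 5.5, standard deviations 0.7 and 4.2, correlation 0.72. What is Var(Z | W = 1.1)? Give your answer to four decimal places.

Var(Z | W=x) = (1 − ρ²)·σ_Z².
Var(Z | W=1.1) = (4.2)²·(1 − (0.72)²) = 17.64·0.4816 = 8.4954.

8.4954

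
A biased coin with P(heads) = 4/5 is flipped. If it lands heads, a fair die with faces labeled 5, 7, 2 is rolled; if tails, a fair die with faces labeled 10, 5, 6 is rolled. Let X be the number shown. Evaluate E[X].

77/15

E[X | heads] = (5+7+2)/3 = 14/3.
E[X | tails] = (10+5+6)/3 = 7.
By the law of total expectation,
E[X] = (4/5)·(14/3) + (1/5)·(7) = 77/15.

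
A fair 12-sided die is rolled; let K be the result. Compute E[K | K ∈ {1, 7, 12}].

20/3

P(K ∈ {1, 7, 12}) = 1/4.
Σ over the event: 1·1/12 + 7·1/12 + 12·1/12 = 5/3.
E[K | K ∈ {1, 7, 12}] = (5/3) / (1/4) = 20/3.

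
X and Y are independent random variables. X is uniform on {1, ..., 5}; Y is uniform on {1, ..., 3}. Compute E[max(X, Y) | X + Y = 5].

Outcomes with X + Y = 5: (2,3), (3,2), (4,1), each with probability 1/15.
E[max(X, Y) | X + Y = 5] = (3 + 3 + 4) / 3 = 10/3.

10/3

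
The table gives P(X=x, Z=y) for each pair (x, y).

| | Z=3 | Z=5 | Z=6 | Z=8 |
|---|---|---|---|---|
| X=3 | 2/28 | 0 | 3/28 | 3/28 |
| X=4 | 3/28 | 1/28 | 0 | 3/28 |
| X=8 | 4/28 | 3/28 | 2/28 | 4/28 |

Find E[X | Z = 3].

50/9

P(Z = 3) = 9/28.
Σ X·P over the event = 3·(2/28) + 4·(3/28) + 8·(4/28) = 25/14.
E[X | Z = 3] = (25/14) / (9/28) = 50/9.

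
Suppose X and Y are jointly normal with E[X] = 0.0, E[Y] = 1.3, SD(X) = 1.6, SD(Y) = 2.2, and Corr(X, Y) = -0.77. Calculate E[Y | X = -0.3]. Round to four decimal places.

The regression of Y on X has slope ρ·σ_Y/σ_X and passes through (μ_X, μ_Y).
E[Y | X=-0.3] = 1.3 + (-0.77)·(2.2/1.6)·(-0.3 − (0.0)) = 1.3 + (-1.0588)·(-0.3) = 1.6176.

1.6176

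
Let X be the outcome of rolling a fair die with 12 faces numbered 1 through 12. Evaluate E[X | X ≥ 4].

Given X ≥ 4, X is equally likely to be any of {4, 5, 6, 7, 8, 9, 10, 11, 12}.
E[X | X ≥ 4] = (4 + 5 + 6 + 7 + 8 + 9 + 10 + 11 + 12) / 9 = 8.

8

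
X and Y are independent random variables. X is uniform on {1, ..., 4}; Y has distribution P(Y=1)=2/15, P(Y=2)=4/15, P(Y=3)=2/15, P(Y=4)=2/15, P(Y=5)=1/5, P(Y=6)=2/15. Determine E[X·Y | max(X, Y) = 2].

14/5

P(max(X, Y) = 2) = 1/6.
Summing XY·P(x,y) over outcomes with max(X, Y) = 2 gives 7/15.
E[X·Y | max(X, Y) = 2] = (7/15) / (1/6) = 14/5.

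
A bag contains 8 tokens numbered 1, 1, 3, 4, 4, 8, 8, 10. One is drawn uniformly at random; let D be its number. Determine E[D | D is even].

P(D is even) = 5/8.
Σ over the event: 4·1/4 + 8·1/4 + 10·1/8 = 17/4.
E[D | D is even] = (17/4) / (5/8) = 34/5.

34/5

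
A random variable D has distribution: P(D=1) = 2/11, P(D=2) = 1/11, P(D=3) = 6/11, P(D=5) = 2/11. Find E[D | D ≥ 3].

P(D ≥ 3) = 8/11.
Σ over the event: 3·6/11 + 5·2/11 = 28/11.
E[D | D ≥ 3] = (28/11) / (8/11) = 7/2.

7/2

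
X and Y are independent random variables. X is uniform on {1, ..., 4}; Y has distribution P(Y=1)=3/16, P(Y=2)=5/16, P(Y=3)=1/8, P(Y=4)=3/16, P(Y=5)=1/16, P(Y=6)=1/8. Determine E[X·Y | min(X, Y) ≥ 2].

P(min(X, Y) ≥ 2) = 39/64.
Summing XY·P(x,y) over outcomes with min(X, Y) ≥ 2 gives 405/64.
E[X·Y | min(X, Y) ≥ 2] = (405/64) / (39/64) = 135/13.

135/13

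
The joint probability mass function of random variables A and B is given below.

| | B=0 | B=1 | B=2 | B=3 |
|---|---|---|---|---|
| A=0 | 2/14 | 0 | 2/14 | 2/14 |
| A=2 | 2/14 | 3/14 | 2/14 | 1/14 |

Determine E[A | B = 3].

P(B = 3) = 3/14.
Σ A·P over the event = 0·(2/14) + 2·(1/14) = 1/7.
E[A | B = 3] = (1/7) / (3/14) = 2/3.

2/3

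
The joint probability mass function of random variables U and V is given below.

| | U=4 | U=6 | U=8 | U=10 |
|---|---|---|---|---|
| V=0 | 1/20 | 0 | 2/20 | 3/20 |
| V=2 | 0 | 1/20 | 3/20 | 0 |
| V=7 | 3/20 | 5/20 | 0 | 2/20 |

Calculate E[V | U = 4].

21/4

P(U = 4) = 1/5.
Σ V·P over the event = 0·(1/20) + 7·(3/20) = 21/20.
E[V | U = 4] = (21/20) / (1/5) = 21/4.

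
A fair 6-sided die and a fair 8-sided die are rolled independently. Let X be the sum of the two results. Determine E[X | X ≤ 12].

344/45

P(X ≤ 12) = 15/16.
E[X | X ≤ 12] = (43/6) / (15/16) = 344/45.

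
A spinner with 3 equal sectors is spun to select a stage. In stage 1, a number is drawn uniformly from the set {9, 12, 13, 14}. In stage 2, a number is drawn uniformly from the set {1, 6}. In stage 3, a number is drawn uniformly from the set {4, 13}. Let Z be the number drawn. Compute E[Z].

E[Z | stage 1] = (9+12+13+14)/4 = 12.
E[Z | stage 2] = (1+6)/2 = 7/2.
E[Z | stage 3] = (4+13)/2 = 17/2.
E[Z] = (1/3)·(12) + (1/3)·(7/2) + (1/3)·(17/2) = 8.

8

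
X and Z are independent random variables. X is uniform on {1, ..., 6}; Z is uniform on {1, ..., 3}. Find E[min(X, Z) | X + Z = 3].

1

P(X + Z = 3) = 1/9.
Summing min(X,Z)·P(x,y) over outcomes with X + Z = 3 gives 1/9.
E[min(X, Z) | X + Z = 3] = (1/9) / (1/9) = 1.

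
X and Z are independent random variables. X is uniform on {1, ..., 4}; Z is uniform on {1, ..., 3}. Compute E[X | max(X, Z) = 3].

Outcomes with max(X, Z) = 3: (1,3), (2,3), (3,1), (3,2), (3,3), each with probability 1/12.
E[X | max(X, Z) = 3] = (1 + 2 + 3 + 3 + 3) / 5 = 12/5.

12/5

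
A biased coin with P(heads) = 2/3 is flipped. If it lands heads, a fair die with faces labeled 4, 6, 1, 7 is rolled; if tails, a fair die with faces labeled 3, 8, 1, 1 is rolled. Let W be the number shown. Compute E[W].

49/12

E[W | heads] = (4+6+1+7)/4 = 9/2.
E[W | tails] = (3+8+1+1)/4 = 13/4.
By the law of total expectation,
E[W] = (2/3)·(9/2) + (1/3)·(13/4) = 49/12.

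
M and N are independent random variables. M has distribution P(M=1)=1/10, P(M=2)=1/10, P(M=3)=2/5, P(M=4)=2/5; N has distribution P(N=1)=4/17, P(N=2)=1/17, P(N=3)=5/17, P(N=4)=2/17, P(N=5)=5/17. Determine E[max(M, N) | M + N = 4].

P(M + N = 4) = 11/85.
Summing max(M,N)·P(x,y) over outcomes with M + N = 4 gives 13/34.
E[max(M, N) | M + N = 4] = (13/34) / (11/85) = 65/22.

65/22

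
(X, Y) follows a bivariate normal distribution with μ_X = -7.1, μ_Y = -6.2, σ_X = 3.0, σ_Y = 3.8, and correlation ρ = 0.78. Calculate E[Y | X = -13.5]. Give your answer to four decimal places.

-12.5232

The regression of Y on X has slope ρ·σ_Y/σ_X and passes through (μ_X, μ_Y).
E[Y | X=-13.5] = -6.2 + (0.78)·(3.8/3.0)·(-13.5 − (-7.1)) = -6.2 + (0.988)·(-6.4) = -12.5232.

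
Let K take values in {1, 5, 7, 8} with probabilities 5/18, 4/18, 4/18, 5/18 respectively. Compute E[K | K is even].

P(K is even) = 5/18.
Σ over the event: 8·5/18 = 20/9.
E[K | K is even] = (20/9) / (5/18) = 8.

8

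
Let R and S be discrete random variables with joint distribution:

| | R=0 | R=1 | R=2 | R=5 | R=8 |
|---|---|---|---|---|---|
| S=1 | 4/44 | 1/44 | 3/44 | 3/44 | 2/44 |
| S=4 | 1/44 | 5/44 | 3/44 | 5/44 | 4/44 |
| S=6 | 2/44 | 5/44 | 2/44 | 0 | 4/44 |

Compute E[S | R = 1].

P(R = 1) = 1/4.
Σ S·P over the event = 1·(1/44) + 4·(5/44) + 6·(5/44) = 51/44.
E[S | R = 1] = (51/44) / (1/4) = 51/11.

51/11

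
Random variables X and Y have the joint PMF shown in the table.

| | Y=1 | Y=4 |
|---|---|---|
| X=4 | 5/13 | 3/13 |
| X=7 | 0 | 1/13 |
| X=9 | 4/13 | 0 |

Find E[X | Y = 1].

P(Y = 1) = 9/13.
Σ X·P over the event = 4·(5/13) + 9·(4/13) = 56/13.
E[X | Y = 1] = (56/13) / (9/13) = 56/9.

56/9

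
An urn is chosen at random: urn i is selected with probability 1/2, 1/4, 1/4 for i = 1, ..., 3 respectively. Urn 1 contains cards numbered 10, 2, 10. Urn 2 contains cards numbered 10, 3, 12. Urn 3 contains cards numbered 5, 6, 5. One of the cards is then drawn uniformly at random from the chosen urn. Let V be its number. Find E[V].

85/12

E[V | urn 1] = (10+2+10)/3 = 22/3.
E[V | urn 2] = (10+3+12)/3 = 25/3.
E[V | urn 3] = (5+6+5)/3 = 16/3.
E[V] = (1/2)·(22/3) + (1/4)·(25/3) + (1/4)·(16/3) = 85/12.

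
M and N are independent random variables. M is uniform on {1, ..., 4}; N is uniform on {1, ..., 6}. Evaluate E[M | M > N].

10/3

P(M > N) = 1/4.
Summing M·P(x,y) over outcomes with M > N gives 5/6.
E[M | M > N] = (5/6) / (1/4) = 10/3.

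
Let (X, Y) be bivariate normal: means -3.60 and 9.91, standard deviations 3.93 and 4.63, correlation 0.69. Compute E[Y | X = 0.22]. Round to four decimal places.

For a bivariate normal, E[Y | X=x] = μ_Y + ρ·(σ_Y/σ_X)·(x − μ_X).
E[Y | X=0.22] = 9.91 + (0.69)·(4.63/3.93)·(0.22 − (-3.60)) = 9.91 + (0.8129)·(3.82) = 13.0153.

13.0153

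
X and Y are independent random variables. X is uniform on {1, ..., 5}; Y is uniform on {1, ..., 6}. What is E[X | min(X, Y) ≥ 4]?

9/2

Outcomes with min(X, Y) ≥ 4: (4,4), (4,5), (4,6), (5,4), (5,5), (5,6), each with probability 1/30.
E[X | min(X, Y) ≥ 4] = (4 + 4 + 4 + 5 + 5 + 5) / 6 = 9/2.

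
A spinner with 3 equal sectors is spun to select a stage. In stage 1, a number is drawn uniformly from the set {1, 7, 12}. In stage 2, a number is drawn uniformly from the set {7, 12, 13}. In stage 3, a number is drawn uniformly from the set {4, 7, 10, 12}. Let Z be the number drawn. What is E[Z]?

E[Z | stage 1] = (1+7+12)/3 = 20/3.
E[Z | stage 2] = (7+12+13)/3 = 32/3.
E[Z | stage 3] = (4+7+10+12)/4 = 33/4.
E[Z] = (1/3)·(20/3) + (1/3)·(32/3) + (1/3)·(33/4) = 307/36.

307/36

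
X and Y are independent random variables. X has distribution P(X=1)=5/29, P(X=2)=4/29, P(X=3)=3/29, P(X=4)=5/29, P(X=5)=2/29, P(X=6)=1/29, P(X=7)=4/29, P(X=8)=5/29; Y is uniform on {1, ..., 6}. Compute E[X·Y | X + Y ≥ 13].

P(X + Y ≥ 13) = 7/87.
Summing XY·P(x,y) over outcomes with X + Y ≥ 13 gives 304/87.
E[X·Y | X + Y ≥ 13] = (304/87) / (7/87) = 304/7.

304/7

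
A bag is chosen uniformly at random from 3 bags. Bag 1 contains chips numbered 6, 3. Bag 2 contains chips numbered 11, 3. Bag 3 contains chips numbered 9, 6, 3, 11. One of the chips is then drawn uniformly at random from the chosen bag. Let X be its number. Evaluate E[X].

25/4

E[X | bag 1] = (6+3)/2 = 9/2.
E[X | bag 2] = (11+3)/2 = 7.
E[X | bag 3] = (9+6+3+11)/4 = 29/4.
By the law of total expectation,
E[X] = (1/3)·(9/2) + (1/3)·(7) + (1/3)·(29/4) = 25/4.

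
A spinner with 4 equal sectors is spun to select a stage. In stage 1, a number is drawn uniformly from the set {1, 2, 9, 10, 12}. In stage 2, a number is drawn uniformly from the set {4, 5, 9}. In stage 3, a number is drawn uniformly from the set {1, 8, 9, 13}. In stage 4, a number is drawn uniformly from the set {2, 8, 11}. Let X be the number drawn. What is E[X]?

E[X | stage 1] = (1+2+9+10+12)/5 = 34/5.
E[X | stage 2] = (4+5+9)/3 = 6.
E[X | stage 3] = (1+8+9+13)/4 = 31/4.
E[X | stage 4] = (2+8+11)/3 = 7.
E[X] = (1/4)·(34/5) + (1/4)·(6) + (1/4)·(31/4) + (1/4)·(7) = 551/80.

551/80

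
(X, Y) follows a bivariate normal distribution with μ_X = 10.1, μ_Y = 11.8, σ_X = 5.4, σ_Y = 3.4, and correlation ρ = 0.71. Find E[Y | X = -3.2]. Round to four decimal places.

For a bivariate normal, E[Y | X=x] = μ_Y + ρ·(σ_Y/σ_X)·(x − μ_X).
E[Y | X=-3.2] = 11.8 + (0.71)·(3.4/5.4)·(-3.2 − (10.1)) = 11.8 + (0.44704)·(-13.3) = 5.8544.

5.8544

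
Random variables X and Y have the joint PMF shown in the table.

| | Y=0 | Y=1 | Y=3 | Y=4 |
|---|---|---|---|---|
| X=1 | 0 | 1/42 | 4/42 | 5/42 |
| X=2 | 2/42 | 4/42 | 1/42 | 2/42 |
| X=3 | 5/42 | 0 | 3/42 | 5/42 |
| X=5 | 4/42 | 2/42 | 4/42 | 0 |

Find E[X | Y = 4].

P(Y = 4) = 2/7.
Σ X·P over the event = 1·(5/42) + 2·(2/42) + 3·(5/42) = 4/7.
E[X | Y = 4] = (4/7) / (2/7) = 2.

2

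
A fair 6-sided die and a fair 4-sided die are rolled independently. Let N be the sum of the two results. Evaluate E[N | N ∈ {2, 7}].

P(N ∈ {2, 7}) = 5/24.
Σ over the event: 2·1/24 + 7·1/6 = 5/4.
E[N | N ∈ {2, 7}] = (5/4) / (5/24) = 6.

6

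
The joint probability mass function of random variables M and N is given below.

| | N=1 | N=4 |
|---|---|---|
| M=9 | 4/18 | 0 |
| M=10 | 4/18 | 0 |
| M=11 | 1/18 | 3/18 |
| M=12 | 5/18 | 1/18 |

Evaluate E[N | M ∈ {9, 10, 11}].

7/4

P(M ∈ {9, 10, 11}) = 2/3.
Σ N·P over the event = 1·(4/18) + 1·(4/18) + 1·(1/18) + 4·(3/18) = 7/6.
E[N | M ∈ {9, 10, 11}] = (7/6) / (2/3) = 7/4.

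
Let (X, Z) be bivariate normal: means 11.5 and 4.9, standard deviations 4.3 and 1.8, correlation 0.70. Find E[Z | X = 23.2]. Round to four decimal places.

8.3284

E[Z | X=x] = μ_Z + ρ(σ_Z/σ_X)(x − μ_X) for jointly normal variables.
E[Z | X=23.2] = 4.9 + (0.70)·(1.8/4.3)·(23.2 − (11.5)) = 4.9 + (0.293023)·(11.7) = 8.3284.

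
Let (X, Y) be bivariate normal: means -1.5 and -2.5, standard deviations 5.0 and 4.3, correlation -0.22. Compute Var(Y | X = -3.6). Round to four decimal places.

17.5951

Var(Y | X=x) = (1 − ρ²)·σ_Y².
Var(Y | X=-3.6) = (4.3)²·(1 − (-0.22)²) = 18.49·0.9516 = 17.5951.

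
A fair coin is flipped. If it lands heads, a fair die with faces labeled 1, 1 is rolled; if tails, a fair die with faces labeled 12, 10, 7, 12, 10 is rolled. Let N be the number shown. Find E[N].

E[N | heads] = (1+1)/2 = 1.
E[N | tails] = (12+10+7+12+10)/5 = 51/5.
By the law of total expectation,
E[N] = (1/2)·(1) + (1/2)·(51/5) = 28/5.

28/5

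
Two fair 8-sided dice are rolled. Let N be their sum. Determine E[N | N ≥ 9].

P(N ≥ 9) = 9/16.
Σ over the event: 9·1/8 + 10·7/64 + 11·3/32 + 12·5/64 + 13·1/16 + 14·3/64 + 15·1/32 + 16·1/64 = 51/8.
E[N | N ≥ 9] = (51/8) / (9/16) = 34/3.

34/3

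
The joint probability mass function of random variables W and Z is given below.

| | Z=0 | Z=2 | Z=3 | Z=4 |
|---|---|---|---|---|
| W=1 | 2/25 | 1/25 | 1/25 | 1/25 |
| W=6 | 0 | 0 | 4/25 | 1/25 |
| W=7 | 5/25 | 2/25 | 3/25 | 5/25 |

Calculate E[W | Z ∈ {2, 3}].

P(Z ∈ {2, 3}) = 11/25.
Σ W·P over the event = 1·(1/25) + 1·(1/25) + 6·(4/25) + 7·(2/25) + 7·(3/25) = 61/25.
E[W | Z ∈ {2, 3}] = (61/25) / (11/25) = 61/11.

61/11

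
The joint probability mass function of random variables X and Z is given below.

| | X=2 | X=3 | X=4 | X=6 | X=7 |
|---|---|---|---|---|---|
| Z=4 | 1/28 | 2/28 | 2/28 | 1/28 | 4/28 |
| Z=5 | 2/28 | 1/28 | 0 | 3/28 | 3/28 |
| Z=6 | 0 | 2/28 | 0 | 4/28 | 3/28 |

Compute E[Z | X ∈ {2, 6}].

P(X ∈ {2, 6}) = 11/28.
Σ Z·P over the event = 4·(1/28) + 5·(2/28) + 4·(1/28) + 5·(3/28) + 6·(4/28) = 57/28.
E[Z | X ∈ {2, 6}] = (57/28) / (11/28) = 57/11.

57/11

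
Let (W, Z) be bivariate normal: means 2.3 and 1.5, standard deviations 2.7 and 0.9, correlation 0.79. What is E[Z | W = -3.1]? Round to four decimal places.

0.0780

E[Z | W=x] = μ_Z + ρ(σ_Z/σ_W)(x − μ_W) for jointly normal variables.
E[Z | W=-3.1] = 1.5 + (0.79)·(0.9/2.7)·(-3.1 − (2.3)) = 1.5 + (0.26333)·(-5.4) = 0.0780.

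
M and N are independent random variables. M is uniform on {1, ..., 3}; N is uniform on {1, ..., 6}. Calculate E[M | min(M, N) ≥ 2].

Outcomes with min(M, N) ≥ 2: (2,2), (2,3), (2,4), (2,5), (2,6), (3,2), (3,3), (3,4), (3,5), (3,6), each with probability 1/18.
E[M | min(M, N) ≥ 2] = (2 + 2 + 2 + 2 + 2 + 3 + 3 + 3 + 3 + 3) / 10 = 5/2.

5/2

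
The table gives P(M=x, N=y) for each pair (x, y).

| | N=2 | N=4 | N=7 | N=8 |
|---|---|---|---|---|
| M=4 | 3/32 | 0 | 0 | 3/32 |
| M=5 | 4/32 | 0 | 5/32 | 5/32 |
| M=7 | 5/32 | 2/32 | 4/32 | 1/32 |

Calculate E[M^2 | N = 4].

P(N = 4) = 1/16.
Σ M^2·P over the event = 49·(2/32) = 49/16.
E[M^2 | N = 4] = (49/16) / (1/16) = 49.

49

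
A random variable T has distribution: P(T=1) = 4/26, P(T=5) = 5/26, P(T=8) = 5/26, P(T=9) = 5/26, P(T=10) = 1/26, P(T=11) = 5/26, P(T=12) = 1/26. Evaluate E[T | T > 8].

61/6

P(T > 8) = 6/13.
Σ over the event: 9·5/26 + 10·1/26 + 11·5/26 + 12·1/26 = 61/13.
E[T | T > 8] = (61/13) / (6/13) = 61/6.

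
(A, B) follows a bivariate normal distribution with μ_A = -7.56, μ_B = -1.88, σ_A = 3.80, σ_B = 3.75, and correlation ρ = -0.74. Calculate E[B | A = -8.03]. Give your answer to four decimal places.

-1.5368

E[B | A=x] = μ_B + ρ(σ_B/σ_A)(x − μ_A) for jointly normal variables.
E[B | A=-8.03] = -1.88 + (-0.74)·(3.75/3.80)·(-8.03 − (-7.56)) = -1.88 + (-0.73026)·(-0.47) = -1.5368.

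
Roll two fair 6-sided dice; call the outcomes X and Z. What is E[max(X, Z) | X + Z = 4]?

Outcomes with X + Z = 4: (1,3), (2,2), (3,1), each with probability 1/36.
E[max(X, Z) | X + Z = 4] = (3 + 2 + 3) / 3 = 8/3.

8/3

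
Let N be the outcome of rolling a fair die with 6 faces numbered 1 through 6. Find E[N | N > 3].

5

Given N > 3, N is equally likely to be any of {4, 5, 6}.
E[N | N > 3] = (4 + 5 + 6) / 3 = 5.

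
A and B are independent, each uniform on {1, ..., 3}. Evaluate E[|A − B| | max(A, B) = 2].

2/3

Outcomes with max(A, B) = 2: (1,2), (2,1), (2,2), each with probability 1/9.
E[|A − B| | max(A, B) = 2] = (1 + 1 + 0) / 3 = 2/3.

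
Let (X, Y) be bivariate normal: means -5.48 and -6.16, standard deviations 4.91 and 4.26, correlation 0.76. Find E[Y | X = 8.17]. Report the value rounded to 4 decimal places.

2.8407

For a bivariate normal, E[Y | X=x] = μ_Y + ρ·(σ_Y/σ_X)·(x − μ_X).
E[Y | X=8.17] = -6.16 + (0.76)·(4.26/4.91)·(8.17 − (-5.48)) = -6.16 + (0.65939)·(13.65) = 2.8407.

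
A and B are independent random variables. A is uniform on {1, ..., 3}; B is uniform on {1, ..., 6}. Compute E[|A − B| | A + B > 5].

P(A + B > 5) = 1/2.
Summing |A−B|·P(x,y) over outcomes with A + B > 5 gives 4/3.
E[|A − B| | A + B > 5] = (4/3) / (1/2) = 8/3.

8/3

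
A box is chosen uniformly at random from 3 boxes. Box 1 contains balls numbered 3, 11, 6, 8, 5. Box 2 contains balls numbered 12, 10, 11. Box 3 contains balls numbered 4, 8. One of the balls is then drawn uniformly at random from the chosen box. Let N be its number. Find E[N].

118/15

E[N | box 1] = (3+11+6+8+5)/5 = 33/5.
E[N | box 2] = (12+10+11)/3 = 11.
E[N | box 3] = (4+8)/2 = 6.
E[N] = (1/3)·(33/5) + (1/3)·(11) + (1/3)·(6) = 118/15.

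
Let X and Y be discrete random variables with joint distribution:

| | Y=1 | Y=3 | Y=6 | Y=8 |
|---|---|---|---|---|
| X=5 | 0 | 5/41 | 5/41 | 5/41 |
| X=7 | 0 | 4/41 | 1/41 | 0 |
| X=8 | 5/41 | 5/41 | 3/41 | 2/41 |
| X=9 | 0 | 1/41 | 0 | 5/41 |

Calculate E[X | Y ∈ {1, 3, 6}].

198/29

P(Y ∈ {1, 3, 6}) = 29/41.
Summing X·P(X=x,Y=y) over the conditioning event gives 198/41.
E[X | Y ∈ {1, 3, 6}] = (198/41) / (29/41) = 198/29.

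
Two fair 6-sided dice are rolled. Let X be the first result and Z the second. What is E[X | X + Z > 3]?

122/33

P(X + Z > 3) = 11/12.
Summing X·P(x,y) over outcomes with X + Z > 3 gives 61/18.
E[X | X + Z > 3] = (61/18) / (11/12) = 122/33.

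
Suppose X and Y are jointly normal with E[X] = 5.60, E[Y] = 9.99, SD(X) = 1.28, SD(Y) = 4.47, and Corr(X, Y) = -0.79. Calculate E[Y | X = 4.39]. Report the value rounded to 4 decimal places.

13.3282

For a bivariate normal, E[Y | X=x] = μ_Y + ρ·(σ_Y/σ_X)·(x − μ_X).
E[Y | X=4.39] = 9.99 + (-0.79)·(4.47/1.28)·(4.39 − (5.60)) = 9.99 + (-2.75883)·(-1.21) = 13.3282.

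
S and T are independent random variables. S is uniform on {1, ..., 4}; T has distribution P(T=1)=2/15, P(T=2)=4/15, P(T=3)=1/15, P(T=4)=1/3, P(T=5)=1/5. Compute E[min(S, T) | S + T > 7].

P(S + T > 7) = 11/60.
Summing min(S,T)·P(x,y) over outcomes with S + T > 7 gives 41/60.
E[min(S, T) | S + T > 7] = (41/60) / (11/60) = 41/11.

41/11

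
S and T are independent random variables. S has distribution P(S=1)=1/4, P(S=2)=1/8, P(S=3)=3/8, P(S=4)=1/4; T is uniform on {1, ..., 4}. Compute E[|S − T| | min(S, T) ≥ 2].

P(min(S, T) ≥ 2) = 9/16.
Summing |S−T|·P(x,y) over outcomes with min(S, T) ≥ 2 gives 15/32.
E[|S − T| | min(S, T) ≥ 2] = (15/32) / (9/16) = 5/6.

5/6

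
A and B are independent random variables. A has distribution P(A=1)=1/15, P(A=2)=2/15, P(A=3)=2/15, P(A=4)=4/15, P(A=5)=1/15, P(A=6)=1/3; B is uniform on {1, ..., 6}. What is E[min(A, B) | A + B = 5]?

P(A + B = 5) = 1/10.
Summing min(A,B)·P(x,y) over outcomes with A + B = 5 gives 13/90.
E[min(A, B) | A + B = 5] = (13/90) / (1/10) = 13/9.

13/9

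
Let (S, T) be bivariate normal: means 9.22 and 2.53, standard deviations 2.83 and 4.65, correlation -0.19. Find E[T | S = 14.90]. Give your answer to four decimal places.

E[T | S=x] = μ_T + ρ(σ_T/σ_S)(x − μ_S) for jointly normal variables.
E[T | S=14.90] = 2.53 + (-0.19)·(4.65/2.83)·(14.90 − (9.22)) = 2.53 + (-0.31219)·(5.68) = 0.7568.

0.7568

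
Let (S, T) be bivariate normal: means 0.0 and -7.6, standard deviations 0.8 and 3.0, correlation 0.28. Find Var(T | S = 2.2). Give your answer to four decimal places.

For a bivariate normal, Var(T | S=x) = σ_T²(1 − ρ²).
Var(T | S=2.2) = (3.0)²·(1 − (0.28)²) = 9·0.9216 = 8.2944.

8.2944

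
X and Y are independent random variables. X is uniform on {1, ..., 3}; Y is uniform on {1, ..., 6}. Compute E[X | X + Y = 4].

2

P(X + Y = 4) = 1/6.
Summing X·P(x,y) over outcomes with X + Y = 4 gives 1/3.
E[X | X + Y = 4] = (1/3) / (1/6) = 2.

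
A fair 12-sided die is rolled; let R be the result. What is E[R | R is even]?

Given R is even, R is equally likely to be any of {2, 4, 6, 8, 10, 12}.
E[R | R is even] = (2 + 4 + 6 + 8 + 10 + 12) / 6 = 7.

7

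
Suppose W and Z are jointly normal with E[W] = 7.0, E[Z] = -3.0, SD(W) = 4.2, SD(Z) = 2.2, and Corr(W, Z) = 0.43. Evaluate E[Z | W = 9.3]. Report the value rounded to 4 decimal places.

-2.4820

E[Z | W=x] = μ_Z + ρ(σ_Z/σ_W)(x − μ_W) for jointly normal variables.
E[Z | W=9.3] = -3.0 + (0.43)·(2.2/4.2)·(9.3 − (7.0)) = -3.0 + (0.225238)·(2.3) = -2.4820.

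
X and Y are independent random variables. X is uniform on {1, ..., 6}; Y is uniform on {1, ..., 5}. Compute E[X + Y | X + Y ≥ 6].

31/4

P(X + Y ≥ 6) = 2/3.
Summing (X+Y)·P(x,y) over outcomes with X + Y ≥ 6 gives 31/6.
E[X + Y | X + Y ≥ 6] = (31/6) / (2/3) = 31/4.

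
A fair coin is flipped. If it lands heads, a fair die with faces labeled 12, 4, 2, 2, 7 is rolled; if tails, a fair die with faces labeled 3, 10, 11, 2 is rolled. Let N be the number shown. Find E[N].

E[N | heads] = (12+4+2+2+7)/5 = 27/5.
E[N | tails] = (3+10+11+2)/4 = 13/2.
E[N] = (1/2)·(27/5) + (1/2)·(13/2) = 119/20.

119/20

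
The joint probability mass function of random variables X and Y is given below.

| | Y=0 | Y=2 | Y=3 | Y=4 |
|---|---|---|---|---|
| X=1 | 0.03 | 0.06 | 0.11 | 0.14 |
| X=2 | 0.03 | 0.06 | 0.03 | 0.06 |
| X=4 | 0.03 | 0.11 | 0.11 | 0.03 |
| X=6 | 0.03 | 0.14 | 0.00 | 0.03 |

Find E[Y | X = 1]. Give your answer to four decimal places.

2.9706

P(X = 1) = 0.34.
Σ Y·P over the event = 0·(0.03) + 2·(0.06) + 3·(0.11) + 4·(0.14) = 1.01.
E[Y | X = 1] = (1.01) / (0.34) = 2.9706.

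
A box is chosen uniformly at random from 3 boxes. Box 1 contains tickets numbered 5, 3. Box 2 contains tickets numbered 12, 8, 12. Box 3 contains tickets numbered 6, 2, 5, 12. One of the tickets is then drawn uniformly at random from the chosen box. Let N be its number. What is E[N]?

251/36

E[N | box 1] = (5+3)/2 = 4.
E[N | box 2] = (12+8+12)/3 = 32/3.
E[N | box 3] = (6+2+5+12)/4 = 25/4.
E[N] = (1/3)·(4) + (1/3)·(32/3) + (1/3)·(25/4) = 251/36.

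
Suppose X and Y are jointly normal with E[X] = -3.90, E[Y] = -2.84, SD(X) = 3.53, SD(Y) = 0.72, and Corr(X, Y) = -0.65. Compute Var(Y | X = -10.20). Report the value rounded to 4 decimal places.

0.2994

The conditional variance in a bivariate normal is σ_Y²(1 − ρ²), independent of x.
Var(Y | X=-10.20) = (0.72)²·(1 − (-0.65)²) = 0.5184·0.5775 = 0.2994.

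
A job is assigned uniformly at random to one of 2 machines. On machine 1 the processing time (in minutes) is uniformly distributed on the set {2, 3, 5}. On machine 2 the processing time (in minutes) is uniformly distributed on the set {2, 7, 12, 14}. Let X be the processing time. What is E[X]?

145/24

E[X | machine 1] = (2+3+5)/3 = 10/3.
E[X | machine 2] = (2+7+12+14)/4 = 35/4.
By the law of total expectation,
E[X] = (1/2)·(10/3) + (1/2)·(35/4) = 145/24.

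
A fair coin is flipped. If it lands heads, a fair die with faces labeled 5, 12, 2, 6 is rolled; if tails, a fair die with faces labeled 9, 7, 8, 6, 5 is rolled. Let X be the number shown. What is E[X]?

53/8

E[X | heads] = (5+12+2+6)/4 = 25/4.
E[X | tails] = (9+7+8+6+5)/5 = 7.
By the law of total expectation,
E[X] = (1/2)·(25/4) + (1/2)·(7) = 53/8.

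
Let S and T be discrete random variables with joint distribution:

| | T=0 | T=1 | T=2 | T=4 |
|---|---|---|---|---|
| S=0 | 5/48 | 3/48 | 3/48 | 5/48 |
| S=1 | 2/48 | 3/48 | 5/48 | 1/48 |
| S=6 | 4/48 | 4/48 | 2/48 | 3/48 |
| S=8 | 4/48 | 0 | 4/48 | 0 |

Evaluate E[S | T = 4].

P(T = 4) = 3/16.
Σ S·P over the event = 0·(5/48) + 1·(1/48) + 6·(3/48) = 19/48.
E[S | T = 4] = (19/48) / (3/16) = 19/9.

19/9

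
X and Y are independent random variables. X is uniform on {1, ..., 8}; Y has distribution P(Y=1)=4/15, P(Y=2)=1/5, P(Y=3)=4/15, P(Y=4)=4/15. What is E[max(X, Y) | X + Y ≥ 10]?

P(X + Y ≥ 10) = 23/120.
Summing max(X,Y)·P(x,y) over outcomes with X + Y ≥ 10 gives 7/5.
E[max(X, Y) | X + Y ≥ 10] = (7/5) / (23/120) = 168/23.

168/23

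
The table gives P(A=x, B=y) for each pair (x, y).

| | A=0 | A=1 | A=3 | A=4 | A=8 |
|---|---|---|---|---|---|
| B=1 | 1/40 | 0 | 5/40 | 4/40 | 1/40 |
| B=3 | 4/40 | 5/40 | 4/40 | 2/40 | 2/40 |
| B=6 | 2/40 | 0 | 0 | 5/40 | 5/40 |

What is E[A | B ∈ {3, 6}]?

101/29

P(B ∈ {3, 6}) = 29/40.
Σ A·P over the event = 0·(4/40) + 0·(2/40) + 1·(5/40) + 3·(4/40) + 4·(2/40) + 4·(5/40) + 8·(2/40) + 8·(5/40) = 101/40.
E[A | B ∈ {3, 6}] = (101/40) / (29/40) = 101/29.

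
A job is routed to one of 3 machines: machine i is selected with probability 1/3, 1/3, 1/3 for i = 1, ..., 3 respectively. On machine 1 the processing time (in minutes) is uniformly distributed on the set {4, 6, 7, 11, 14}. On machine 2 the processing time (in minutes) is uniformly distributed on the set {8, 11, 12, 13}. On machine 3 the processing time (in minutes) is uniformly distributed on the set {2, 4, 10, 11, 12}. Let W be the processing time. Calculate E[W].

E[W | machine 1] = (4+6+7+11+14)/5 = 42/5.
E[W | machine 2] = (8+11+12+13)/4 = 11.
E[W | machine 3] = (2+4+10+11+12)/5 = 39/5.
E[W] = (1/3)·(42/5) + (1/3)·(11) + (1/3)·(39/5) = 136/15.

136/15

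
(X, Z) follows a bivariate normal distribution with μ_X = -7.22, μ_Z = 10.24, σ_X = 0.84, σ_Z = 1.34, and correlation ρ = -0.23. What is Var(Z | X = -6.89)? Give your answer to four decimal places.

Var(Z | X=x) = (1 − ρ²)·σ_Z².
Var(Z | X=-6.89) = (1.34)²·(1 − (-0.23)²) = 1.7956·0.9471 = 1.7006.

1.7006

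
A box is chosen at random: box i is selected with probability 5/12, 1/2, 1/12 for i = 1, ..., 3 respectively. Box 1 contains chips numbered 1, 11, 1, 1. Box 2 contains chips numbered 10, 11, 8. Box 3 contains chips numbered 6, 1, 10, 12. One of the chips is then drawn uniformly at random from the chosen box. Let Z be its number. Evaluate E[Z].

E[Z | box 1] = (1+11+1+1)/4 = 7/2.
E[Z | box 2] = (10+11+8)/3 = 29/3.
E[Z | box 3] = (6+1+10+12)/4 = 29/4.
E[Z] = (5/12)·(7/2) + (1/2)·(29/3) + (1/12)·(29/4) = 331/48.

331/48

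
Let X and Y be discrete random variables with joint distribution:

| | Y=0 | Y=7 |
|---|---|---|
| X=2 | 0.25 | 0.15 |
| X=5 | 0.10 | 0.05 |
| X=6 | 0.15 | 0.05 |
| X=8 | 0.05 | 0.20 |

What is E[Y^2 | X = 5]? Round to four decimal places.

P(X = 5) = 0.15.
Σ Y^2·P over the event = 0·(0.10) + 49·(0.05) = 2.45.
E[Y^2 | X = 5] = (2.45) / (0.15) = 16.3333.

16.3333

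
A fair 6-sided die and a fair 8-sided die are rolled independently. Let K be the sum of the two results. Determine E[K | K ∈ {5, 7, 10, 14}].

63/8

P(K ∈ {5, 7, 10, 14}) = 1/3.
Σ over the event: 5·1/12 + 7·1/8 + 10·5/48 + 14·1/48 = 21/8.
E[K | K ∈ {5, 7, 10, 14}] = (21/8) / (1/3) = 63/8.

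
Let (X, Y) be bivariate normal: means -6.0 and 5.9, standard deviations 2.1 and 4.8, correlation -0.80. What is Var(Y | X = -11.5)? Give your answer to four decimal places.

Var(Y | X=x) = (1 − ρ²)·σ_Y².
Var(Y | X=-11.5) = (4.8)²·(1 − (-0.80)²) = 23.04·0.36 = 8.2944.

8.2944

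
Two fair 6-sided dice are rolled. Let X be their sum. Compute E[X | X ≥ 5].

P(X ≥ 5) = 5/6.
Σ over the event: 5·1/9 + 6·5/36 + 7·1/6 + 8·5/36 + 9·1/9 + 10·1/12 + 11·1/18 + 12·1/36 = 58/9.
E[X | X ≥ 5] = (58/9) / (5/6) = 116/15.

116/15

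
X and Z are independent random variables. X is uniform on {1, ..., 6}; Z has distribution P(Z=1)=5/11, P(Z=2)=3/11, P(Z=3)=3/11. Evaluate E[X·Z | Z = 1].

P(Z = 1) = 5/11.
Summing XZ·P(x,y) over outcomes with Z = 1 gives 35/22.
E[X·Z | Z = 1] = (35/22) / (5/11) = 7/2.

7/2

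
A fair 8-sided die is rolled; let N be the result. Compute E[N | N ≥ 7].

15/2

Given N ≥ 7, N is equally likely to be any of {7, 8}.
E[N | N ≥ 7] = (7 + 8) / 2 = 15/2.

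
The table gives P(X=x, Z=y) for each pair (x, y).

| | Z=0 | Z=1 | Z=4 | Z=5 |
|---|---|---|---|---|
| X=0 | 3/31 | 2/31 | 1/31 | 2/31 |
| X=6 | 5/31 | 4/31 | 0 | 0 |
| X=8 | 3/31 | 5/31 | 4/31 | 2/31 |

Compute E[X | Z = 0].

P(Z = 0) = 11/31.
Σ X·P over the event = 0·(3/31) + 6·(5/31) + 8·(3/31) = 54/31.
E[X | Z = 0] = (54/31) / (11/31) = 54/11.

54/11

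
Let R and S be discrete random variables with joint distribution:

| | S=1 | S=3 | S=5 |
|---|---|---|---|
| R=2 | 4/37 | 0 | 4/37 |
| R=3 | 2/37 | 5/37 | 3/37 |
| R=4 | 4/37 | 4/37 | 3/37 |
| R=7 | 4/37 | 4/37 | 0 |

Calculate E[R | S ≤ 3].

13/3

P(S ≤ 3) = 27/37.
Σ R·P over the event = 2·(4/37) + 3·(2/37) + 3·(5/37) + 4·(4/37) + 4·(4/37) + 7·(4/37) + 7·(4/37) = 117/37.
E[R | S ≤ 3] = (117/37) / (27/37) = 13/3.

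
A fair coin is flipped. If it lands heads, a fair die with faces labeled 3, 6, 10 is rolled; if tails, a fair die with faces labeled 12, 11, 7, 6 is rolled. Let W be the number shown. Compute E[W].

23/3

E[W | heads] = (3+6+10)/3 = 19/3.
E[W | tails] = (12+11+7+6)/4 = 9.
E[W] = (1/2)·(19/3) + (1/2)·(9) = 23/3.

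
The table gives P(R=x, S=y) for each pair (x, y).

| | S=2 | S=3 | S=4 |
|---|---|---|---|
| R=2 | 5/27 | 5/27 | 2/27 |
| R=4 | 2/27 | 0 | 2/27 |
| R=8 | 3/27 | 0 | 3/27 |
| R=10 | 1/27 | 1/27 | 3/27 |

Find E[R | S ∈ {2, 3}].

P(S ∈ {2, 3}) = 17/27.
Σ R·P over the event = 2·(5/27) + 2·(5/27) + 4·(2/27) + 8·(3/27) + 10·(1/27) + 10·(1/27) = 8/3.
E[R | S ∈ {2, 3}] = (8/3) / (17/27) = 72/17.

72/17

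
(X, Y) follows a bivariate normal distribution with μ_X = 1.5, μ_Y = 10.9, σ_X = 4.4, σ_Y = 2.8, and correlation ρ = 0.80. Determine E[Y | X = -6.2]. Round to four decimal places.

6.9800

E[Y | X=x] = μ_Y + ρ(σ_Y/σ_X)(x − μ_X) for jointly normal variables.
E[Y | X=-6.2] = 10.9 + (0.80)·(2.8/4.4)·(-6.2 − (1.5)) = 10.9 + (0.50909)·(-7.7) = 6.9800.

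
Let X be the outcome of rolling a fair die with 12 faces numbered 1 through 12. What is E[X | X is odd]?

6

Given X is odd, X is equally likely to be any of {1, 3, 5, 7, 9, 11}.
E[X | X is odd] = (1 + 3 + 5 + 7 + 9 + 11) / 6 = 6.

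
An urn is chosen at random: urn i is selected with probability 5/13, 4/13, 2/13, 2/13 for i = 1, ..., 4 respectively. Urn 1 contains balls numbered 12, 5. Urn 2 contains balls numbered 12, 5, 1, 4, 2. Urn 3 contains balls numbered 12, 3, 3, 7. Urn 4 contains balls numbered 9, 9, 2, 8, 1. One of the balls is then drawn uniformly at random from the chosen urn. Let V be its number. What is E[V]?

E[V | urn 1] = (12+5)/2 = 17/2.
E[V | urn 2] = (12+5+1+4+2)/5 = 24/5.
E[V | urn 3] = (12+3+3+7)/4 = 25/4.
E[V | urn 4] = (9+9+2+8+1)/5 = 29/5.
By the law of total expectation,
E[V] = (5/13)·(17/2) + (4/13)·(24/5) + (2/13)·(25/4) + (2/13)·(29/5) = 33/5.

33/5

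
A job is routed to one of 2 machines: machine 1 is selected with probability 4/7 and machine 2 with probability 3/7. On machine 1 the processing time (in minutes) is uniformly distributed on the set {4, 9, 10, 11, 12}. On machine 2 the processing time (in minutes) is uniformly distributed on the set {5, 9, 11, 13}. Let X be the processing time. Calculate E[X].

653/70

E[X | machine 1] = (4+9+10+11+12)/5 = 46/5.
E[X | machine 2] = (5+9+11+13)/4 = 19/2.
By the law of total expectation,
E[X] = (4/7)·(46/5) + (3/7)·(19/2) = 653/70.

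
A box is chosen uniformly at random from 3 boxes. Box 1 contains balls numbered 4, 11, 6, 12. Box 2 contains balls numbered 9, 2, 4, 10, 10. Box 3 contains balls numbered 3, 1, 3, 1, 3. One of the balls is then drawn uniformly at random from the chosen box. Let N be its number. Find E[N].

349/60

E[N | box 1] = (4+11+6+12)/4 = 33/4.
E[N | box 2] = (9+2+4+10+10)/5 = 7.
E[N | box 3] = (3+1+3+1+3)/5 = 11/5.
E[N] = (1/3)·(33/4) + (1/3)·(7) + (1/3)·(11/5) = 349/60.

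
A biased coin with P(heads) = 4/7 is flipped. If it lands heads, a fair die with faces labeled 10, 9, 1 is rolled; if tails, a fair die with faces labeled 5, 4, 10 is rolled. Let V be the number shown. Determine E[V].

137/21

E[V | heads] = (10+9+1)/3 = 20/3.
E[V | tails] = (5+4+10)/3 = 19/3.
By the law of total expectation,
E[V] = (4/7)·(20/3) + (3/7)·(19/3) = 137/21.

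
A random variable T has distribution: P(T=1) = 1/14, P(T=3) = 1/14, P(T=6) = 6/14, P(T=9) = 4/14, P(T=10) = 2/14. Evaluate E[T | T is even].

7

P(T is even) = 4/7.
Σ over the event: 6·3/7 + 10·1/7 = 4.
E[T | T is even] = (4) / (4/7) = 7.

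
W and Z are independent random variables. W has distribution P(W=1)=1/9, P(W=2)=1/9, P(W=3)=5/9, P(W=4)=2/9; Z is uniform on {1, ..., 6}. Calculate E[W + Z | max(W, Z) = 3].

P(max(W, Z) = 3) = 17/54.
Summing (W+Z)·P(x,y) over outcomes with max(W, Z) = 3 gives 14/9.
E[W + Z | max(W, Z) = 3] = (14/9) / (17/54) = 84/17.

84/17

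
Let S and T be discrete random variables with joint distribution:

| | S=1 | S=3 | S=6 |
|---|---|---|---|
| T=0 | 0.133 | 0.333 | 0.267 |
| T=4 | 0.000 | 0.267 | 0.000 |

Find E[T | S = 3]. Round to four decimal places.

P(S = 3) = 0.600.
Σ T·P over the event = 0·(0.333) + 4·(0.267) = 1.068.
E[T | S = 3] = (1.068) / (0.600) = 1.7800.

1.7800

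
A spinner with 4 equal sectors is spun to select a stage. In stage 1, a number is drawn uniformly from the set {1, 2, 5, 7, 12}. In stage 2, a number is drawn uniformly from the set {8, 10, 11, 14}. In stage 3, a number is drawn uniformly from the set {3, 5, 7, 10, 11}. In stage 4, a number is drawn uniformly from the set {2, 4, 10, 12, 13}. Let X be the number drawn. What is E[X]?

631/80

E[X | stage 1] = (1+2+5+7+12)/5 = 27/5.
E[X | stage 2] = (8+10+11+14)/4 = 43/4.
E[X | stage 3] = (3+5+7+10+11)/5 = 36/5.
E[X | stage 4] = (2+4+10+12+13)/5 = 41/5.
By the law of total expectation,
E[X] = (1/4)·(27/5) + (1/4)·(43/4) + (1/4)·(36/5) + (1/4)·(41/5) = 631/80.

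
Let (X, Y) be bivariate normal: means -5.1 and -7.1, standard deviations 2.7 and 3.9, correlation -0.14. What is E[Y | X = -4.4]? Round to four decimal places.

-7.2416

The regression of Y on X has slope ρ·σ_Y/σ_X and passes through (μ_X, μ_Y).
E[Y | X=-4.4] = -7.1 + (-0.14)·(3.9/2.7)·(-4.4 − (-5.1)) = -7.1 + (-0.20222)·(0.7) = -7.2416.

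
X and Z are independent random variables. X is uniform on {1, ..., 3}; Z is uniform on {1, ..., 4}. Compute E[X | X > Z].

8/3

Outcomes with X > Z: (2,1), (3,1), (3,2), each with probability 1/12.
E[X | X > Z] = (2 + 3 + 3) / 3 = 8/3.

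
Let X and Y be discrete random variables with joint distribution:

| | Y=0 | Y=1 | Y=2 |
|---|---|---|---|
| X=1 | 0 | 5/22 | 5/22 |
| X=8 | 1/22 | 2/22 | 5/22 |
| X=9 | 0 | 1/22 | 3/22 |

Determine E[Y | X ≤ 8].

3/2

P(X ≤ 8) = 9/11.
Σ Y·P over the event = 1·(5/22) + 2·(5/22) + 0·(1/22) + 1·(2/22) + 2·(5/22) = 27/22.
E[Y | X ≤ 8] = (27/22) / (9/11) = 3/2.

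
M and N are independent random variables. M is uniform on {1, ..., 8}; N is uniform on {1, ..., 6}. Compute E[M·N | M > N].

490/27

P(M > N) = 9/16.
Summing MN·P(x,y) over outcomes with M > N gives 245/24.
E[M·N | M > N] = (245/24) / (9/16) = 490/27.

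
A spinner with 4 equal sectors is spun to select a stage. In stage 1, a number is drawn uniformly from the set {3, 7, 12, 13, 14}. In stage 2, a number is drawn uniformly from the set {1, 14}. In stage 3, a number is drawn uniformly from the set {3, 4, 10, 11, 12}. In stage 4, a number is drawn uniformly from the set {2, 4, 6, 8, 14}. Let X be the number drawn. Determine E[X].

321/40

E[X | stage 1] = (3+7+12+13+14)/5 = 49/5.
E[X | stage 2] = (1+14)/2 = 15/2.
E[X | stage 3] = (3+4+10+11+12)/5 = 8.
E[X | stage 4] = (2+4+6+8+14)/5 = 34/5.
E[X] = (1/4)·(49/5) + (1/4)·(15/2) + (1/4)·(8) + (1/4)·(34/5) = 321/40.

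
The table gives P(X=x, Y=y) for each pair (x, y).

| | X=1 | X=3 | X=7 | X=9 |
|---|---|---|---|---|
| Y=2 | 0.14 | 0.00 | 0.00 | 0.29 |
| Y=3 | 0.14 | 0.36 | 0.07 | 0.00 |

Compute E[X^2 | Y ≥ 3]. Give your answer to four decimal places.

11.9474

P(Y ≥ 3) = 0.57.
Σ X^2·P over the event = 1·(0.14) + 9·(0.36) + 49·(0.07) = 6.81.
E[X^2 | Y ≥ 3] = (6.81) / (0.57) = 11.9474.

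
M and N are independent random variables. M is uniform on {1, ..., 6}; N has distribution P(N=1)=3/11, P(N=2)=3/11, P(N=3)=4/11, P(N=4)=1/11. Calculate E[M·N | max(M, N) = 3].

11/2

P(max(M, N) = 3) = 3/11.
Summing MN·P(x,y) over outcomes with max(M, N) = 3 gives 3/2.
E[M·N | max(M, N) = 3] = (3/2) / (3/11) = 11/2.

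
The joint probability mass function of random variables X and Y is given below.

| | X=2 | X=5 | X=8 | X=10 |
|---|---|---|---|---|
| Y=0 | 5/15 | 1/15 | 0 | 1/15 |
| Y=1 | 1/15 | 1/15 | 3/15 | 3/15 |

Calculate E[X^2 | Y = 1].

521/8

P(Y = 1) = 8/15.
Σ X^2·P over the event = 4·(1/15) + 25·(1/15) + 64·(3/15) + 100·(3/15) = 521/15.
E[X^2 | Y = 1] = (521/15) / (8/15) = 521/8.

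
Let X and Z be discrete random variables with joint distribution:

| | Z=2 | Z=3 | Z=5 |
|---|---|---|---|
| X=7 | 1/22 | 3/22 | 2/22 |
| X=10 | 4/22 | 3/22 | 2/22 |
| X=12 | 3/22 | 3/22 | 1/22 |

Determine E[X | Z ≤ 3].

10

P(Z ≤ 3) = 17/22.
Σ X·P over the event = 7·(1/22) + 7·(3/22) + 10·(4/22) + 10·(3/22) + 12·(3/22) + 12·(3/22) = 85/11.
E[X | Z ≤ 3] = (85/11) / (17/22) = 10.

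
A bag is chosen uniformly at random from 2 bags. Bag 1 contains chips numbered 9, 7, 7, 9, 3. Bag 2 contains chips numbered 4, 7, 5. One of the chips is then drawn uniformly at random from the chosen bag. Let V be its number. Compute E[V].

E[V | bag 1] = (9+7+7+9+3)/5 = 7.
E[V | bag 2] = (4+7+5)/3 = 16/3.
By the law of total expectation,
E[V] = (1/2)·(7) + (1/2)·(16/3) = 37/6.

37/6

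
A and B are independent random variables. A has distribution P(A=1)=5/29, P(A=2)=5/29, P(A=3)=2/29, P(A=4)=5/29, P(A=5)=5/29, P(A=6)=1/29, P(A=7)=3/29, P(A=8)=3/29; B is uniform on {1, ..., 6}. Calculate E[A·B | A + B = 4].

P(A + B = 4) = 2/29.
Summing AB·P(x,y) over outcomes with A + B = 4 gives 41/174.
E[A·B | A + B = 4] = (41/174) / (2/29) = 41/12.

41/12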